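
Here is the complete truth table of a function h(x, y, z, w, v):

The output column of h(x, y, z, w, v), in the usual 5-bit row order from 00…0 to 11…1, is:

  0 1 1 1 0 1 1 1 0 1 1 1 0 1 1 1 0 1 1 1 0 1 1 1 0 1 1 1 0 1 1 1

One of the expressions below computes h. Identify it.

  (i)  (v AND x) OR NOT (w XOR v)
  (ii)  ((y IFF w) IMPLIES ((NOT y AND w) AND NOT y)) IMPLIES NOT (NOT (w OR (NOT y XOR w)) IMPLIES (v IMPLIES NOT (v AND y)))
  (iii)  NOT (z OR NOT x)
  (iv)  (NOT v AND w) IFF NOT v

iv

(i) disagrees with h on (0,0,0,0,0) (formula → 1, table → 0); rule it out.
(ii) disagrees with h on (0,0,0,0,0) (formula → 1, table → 0); rule it out.
(iii) disagrees with h on (0,0,0,0,1) (formula → 0, table → 1); rule it out.
Only (iv) survives; checking it on all 32 rows confirms it matches h.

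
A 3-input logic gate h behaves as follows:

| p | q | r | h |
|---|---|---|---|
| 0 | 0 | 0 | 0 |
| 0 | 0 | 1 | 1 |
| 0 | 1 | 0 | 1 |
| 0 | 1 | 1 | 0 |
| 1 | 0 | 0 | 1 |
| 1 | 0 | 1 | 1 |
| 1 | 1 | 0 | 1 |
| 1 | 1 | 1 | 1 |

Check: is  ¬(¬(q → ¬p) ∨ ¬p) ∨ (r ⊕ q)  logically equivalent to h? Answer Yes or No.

Test each input against both h and the formula:
  p=0, q=0, r=0: formula gives 0, h = 0 ✓
  p=0, q=0, r=1: formula gives 1, h = 1 ✓
  p=0, q=1, r=0: formula gives 1, h = 1 ✓
  p=0, q=1, r=1: formula gives 0, h = 0 ✓
  p=1, q=0, r=0: formula gives 1, h = 1 ✓
  …
  p=1, q=1, r=1: formula gives 0, but h = 1 ✗
A single disagreement suffices: at (1,1,1) they differ, so the formula does not compute h.

No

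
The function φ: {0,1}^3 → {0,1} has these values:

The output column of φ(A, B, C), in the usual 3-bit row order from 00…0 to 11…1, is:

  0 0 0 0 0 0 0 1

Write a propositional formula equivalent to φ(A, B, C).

The output is 1 only when every input is 1 — the AND of all inputs.

φ(A, B, C) = (A & B) & C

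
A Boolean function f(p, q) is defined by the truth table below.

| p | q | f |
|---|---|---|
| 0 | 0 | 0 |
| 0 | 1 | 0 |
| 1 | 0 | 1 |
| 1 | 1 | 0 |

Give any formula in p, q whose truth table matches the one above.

f(p, q) = p · q'

1 only at (1,0): p AND NOT q.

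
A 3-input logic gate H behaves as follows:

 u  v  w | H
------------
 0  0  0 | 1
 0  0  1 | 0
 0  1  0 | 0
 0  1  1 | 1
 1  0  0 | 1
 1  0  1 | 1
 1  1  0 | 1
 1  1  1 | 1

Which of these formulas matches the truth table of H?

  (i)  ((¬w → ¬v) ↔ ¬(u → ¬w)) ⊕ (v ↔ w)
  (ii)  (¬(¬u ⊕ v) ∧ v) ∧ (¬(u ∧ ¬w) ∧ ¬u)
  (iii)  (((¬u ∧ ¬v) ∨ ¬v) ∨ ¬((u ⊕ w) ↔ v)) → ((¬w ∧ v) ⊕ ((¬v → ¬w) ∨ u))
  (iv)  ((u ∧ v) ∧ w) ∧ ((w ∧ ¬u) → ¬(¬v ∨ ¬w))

(i) fails at (0,1,0): the formula yields 1, H is 0.
(ii) fails at (0,0,0): the formula yields 0, H is 1.
(iv) fails at (0,0,0): the formula yields 0, H is 1.
(iii) is the remaining candidate, and it agrees with H on all 8 inputs.

iii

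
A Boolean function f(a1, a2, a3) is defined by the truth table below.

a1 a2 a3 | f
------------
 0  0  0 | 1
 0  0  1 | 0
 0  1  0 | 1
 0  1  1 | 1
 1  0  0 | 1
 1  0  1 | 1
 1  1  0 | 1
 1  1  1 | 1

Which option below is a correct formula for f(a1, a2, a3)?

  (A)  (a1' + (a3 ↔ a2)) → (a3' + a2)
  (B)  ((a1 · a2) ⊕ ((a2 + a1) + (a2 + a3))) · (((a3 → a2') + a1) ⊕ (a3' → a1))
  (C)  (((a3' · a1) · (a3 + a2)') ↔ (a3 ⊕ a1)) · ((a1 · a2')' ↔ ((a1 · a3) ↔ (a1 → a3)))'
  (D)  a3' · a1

A

(B): at (0,0,0) it gives 0, but f = 1 — eliminated.
(C): at (0,1,1) it gives 0, but f = 1 — eliminated.
(D): at (0,0,0) it gives 0, but f = 1 — eliminated.
Only (A) survives; checking it on all 8 rows confirms it matches f.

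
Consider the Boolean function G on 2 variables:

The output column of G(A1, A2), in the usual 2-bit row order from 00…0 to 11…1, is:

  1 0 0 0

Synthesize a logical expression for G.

G(A1, A2) = (A1 + A2)'

The output is 1 only when every input is 0 — NOR of all inputs.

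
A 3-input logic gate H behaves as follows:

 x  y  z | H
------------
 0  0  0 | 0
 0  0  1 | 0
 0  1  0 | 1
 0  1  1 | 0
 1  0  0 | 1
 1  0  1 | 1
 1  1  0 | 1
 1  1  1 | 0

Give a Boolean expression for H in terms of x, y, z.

H(x, y, z) = ((((NOT x AND y) AND NOT z) OR ((x AND NOT y) AND NOT z)) OR ((x AND NOT y) AND z)) OR ((x AND y) AND NOT z)

Collect the rows where H=1 — (0,1,0), (1,0,0), (1,0,1), (1,1,0) — and write one minterm per row: ¬x·y·¬z, x·¬y·¬z, x·¬y·z, x·y·¬z. Their union (logical OR) reproduces the table exactly.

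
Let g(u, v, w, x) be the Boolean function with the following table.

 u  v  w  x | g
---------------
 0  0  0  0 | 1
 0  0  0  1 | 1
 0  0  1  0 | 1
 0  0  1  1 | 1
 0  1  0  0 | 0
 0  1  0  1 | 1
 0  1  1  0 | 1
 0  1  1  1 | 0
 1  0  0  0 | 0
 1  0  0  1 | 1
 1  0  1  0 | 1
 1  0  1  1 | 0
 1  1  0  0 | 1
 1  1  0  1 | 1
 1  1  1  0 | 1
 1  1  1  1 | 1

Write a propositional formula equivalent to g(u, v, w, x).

g(u, v, w, x) = not ((((((not u and v) and not w) and not x) or (((not u and v) and w) and x)) or (((u and not v) and not w) and not x)) or (((u and not v) and w) and x))

g is 0 on only 4 rows — (0,1,0,0), (0,1,1,1), (1,0,0,0), (1,0,1,1). Writing each as a minterm (¬u·v·¬w·¬x, ¬u·v·w·x, u·¬v·¬w·¬x, u·¬v·w·x) and OR-ing them characterizes exactly where g=0, so g is the negation of that disjunction.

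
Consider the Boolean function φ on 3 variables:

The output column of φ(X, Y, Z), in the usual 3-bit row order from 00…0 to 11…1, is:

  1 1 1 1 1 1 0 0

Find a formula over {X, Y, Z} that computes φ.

φ(X, Y, Z) = not (((X and Y) and not Z) or ((X and Y) and Z))

There are just 2 zero rows: (1,1,0), (1,1,1). Their minterms are X·Y·¬Z, X·Y·Z; the OR of those covers precisely the 0-outputs, and negating it yields φ.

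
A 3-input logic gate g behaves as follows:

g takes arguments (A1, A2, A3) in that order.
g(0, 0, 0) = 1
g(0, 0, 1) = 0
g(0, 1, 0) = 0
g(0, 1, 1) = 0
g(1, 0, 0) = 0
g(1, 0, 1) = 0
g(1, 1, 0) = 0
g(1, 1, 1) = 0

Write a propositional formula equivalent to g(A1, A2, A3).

The output is 1 only when every input is 0 — NOR of all inputs.

g(A1, A2, A3) = not ((A1 or A2) or A3)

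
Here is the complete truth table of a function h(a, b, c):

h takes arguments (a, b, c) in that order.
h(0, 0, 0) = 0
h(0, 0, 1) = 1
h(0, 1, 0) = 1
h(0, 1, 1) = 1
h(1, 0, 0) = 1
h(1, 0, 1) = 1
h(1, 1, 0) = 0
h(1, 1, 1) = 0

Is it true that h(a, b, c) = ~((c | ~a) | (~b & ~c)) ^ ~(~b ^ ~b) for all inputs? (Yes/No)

No

Evaluate ~((c | ~a) | (~b & ~c)) ^ ~(~b ^ ~b) on each row and compare to h:
  a=0, b=0, c=0: formula gives 1, but h = 0 ✗
A single disagreement suffices: at (0,0,0) they differ, so the formula does not compute h.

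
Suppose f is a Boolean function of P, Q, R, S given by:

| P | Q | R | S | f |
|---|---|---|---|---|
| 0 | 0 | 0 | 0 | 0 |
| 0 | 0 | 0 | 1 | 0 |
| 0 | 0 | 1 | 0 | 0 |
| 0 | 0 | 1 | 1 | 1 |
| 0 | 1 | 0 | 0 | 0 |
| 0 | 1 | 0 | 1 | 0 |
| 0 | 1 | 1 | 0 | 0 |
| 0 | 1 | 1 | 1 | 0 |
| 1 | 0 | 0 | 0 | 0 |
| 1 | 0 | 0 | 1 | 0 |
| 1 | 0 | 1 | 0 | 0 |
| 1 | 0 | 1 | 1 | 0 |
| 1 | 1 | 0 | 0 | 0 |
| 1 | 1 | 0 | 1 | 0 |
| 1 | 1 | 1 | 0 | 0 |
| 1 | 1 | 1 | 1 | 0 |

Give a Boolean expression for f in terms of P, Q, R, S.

f is 1 on exactly one input, (0,0,1,1), whose minterm is ¬P·¬Q·R·S. So f is just that conjunction.

f(P, Q, R, S) = ((not P and not Q) and R) and S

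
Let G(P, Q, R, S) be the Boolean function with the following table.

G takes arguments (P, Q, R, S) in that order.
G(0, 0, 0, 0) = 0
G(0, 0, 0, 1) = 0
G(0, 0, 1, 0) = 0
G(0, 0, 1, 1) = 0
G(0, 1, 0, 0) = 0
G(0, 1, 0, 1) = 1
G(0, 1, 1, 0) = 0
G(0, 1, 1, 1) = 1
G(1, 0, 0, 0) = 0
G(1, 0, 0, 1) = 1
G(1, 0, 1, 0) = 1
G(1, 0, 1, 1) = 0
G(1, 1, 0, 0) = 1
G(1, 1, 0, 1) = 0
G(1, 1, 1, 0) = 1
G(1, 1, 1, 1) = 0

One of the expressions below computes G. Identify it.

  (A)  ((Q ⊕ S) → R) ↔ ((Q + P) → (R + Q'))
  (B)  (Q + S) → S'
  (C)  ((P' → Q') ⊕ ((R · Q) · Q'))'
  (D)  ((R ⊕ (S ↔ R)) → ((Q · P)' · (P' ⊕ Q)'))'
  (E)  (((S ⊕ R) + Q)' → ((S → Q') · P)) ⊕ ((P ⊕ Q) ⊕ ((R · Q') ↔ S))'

E

(A) fails at (0,0,0,0): the formula yields 1, G is 0.
(B) fails at (0,0,0,0): the formula yields 1, G is 0.
(C) fails at (0,1,0,0): the formula yields 1, G is 0.
(D) fails at (0,0,0,0): the formula yields 1, G is 0.
Only (E) survives; checking it on all 16 rows confirms it matches G.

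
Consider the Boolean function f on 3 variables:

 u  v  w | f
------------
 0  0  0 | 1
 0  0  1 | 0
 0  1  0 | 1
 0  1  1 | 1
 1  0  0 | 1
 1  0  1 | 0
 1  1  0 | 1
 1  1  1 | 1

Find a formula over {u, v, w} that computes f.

The 0-rows are (0,0,1), (1,0,1). Take each as a conjunction (¬u·¬v·w, u·¬v·w), form their disjunction, and complement — that gives a formula that is 1 everywhere f is.

f(u, v, w) = ~(((~u & ~v) & w) | ((u & ~v) & w))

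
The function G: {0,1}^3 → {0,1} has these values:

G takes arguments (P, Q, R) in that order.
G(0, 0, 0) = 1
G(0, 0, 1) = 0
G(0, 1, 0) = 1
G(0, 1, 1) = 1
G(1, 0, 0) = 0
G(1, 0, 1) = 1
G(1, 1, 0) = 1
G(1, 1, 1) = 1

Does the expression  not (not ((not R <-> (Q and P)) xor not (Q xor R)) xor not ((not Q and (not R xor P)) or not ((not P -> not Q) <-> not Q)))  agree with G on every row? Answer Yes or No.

Yes

Test each input against both G and the formula:
  P=0, Q=0, R=0: formula gives 1, G = 1 ✓
  P=0, Q=0, R=1: formula gives 0, G = 0 ✓
  P=0, Q=1, R=0: formula gives 1, G = 1 ✓
  P=0, Q=1, R=1: formula gives 1, G = 1 ✓
  P=1, Q=0, R=0: formula gives 0, G = 0 ✓
  … (the remaining 3 rows also agree.)
All 8 rows match — the expression computes G exactly.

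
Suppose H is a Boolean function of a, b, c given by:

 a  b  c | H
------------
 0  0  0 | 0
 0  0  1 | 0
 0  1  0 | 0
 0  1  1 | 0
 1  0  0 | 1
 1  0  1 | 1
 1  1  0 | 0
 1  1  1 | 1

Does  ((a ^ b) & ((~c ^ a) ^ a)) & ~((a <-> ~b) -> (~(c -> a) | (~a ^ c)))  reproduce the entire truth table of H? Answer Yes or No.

Evaluate ((a ^ b) & ((~c ^ a) ^ a)) & ~((a <-> ~b) -> (~(c -> a) | (~a ^ c))) on each row and compare to H:
  a=0, b=0, c=0: formula gives 0, H = 0 ✓
  a=0, b=0, c=1: formula gives 0, H = 0 ✓
  a=0, b=1, c=0: formula gives 0, H = 0 ✓
  a=0, b=1, c=1: formula gives 0, H = 0 ✓
  a=1, b=0, c=0: formula gives 1, H = 1 ✓
  a=1, b=0, c=1: formula gives 0, but H = 1 ✗
A single disagreement suffices: at (1,0,1) they differ, so the formula does not compute H.

No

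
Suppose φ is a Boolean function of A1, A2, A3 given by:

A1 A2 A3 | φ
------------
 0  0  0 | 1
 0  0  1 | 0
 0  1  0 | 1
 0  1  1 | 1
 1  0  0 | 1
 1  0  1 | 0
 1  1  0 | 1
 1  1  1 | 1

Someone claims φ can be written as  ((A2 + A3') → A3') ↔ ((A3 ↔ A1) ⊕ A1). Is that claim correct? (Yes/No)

Yes

Check the formula against φ row by row:
  A1=0, A2=0, A3=0: formula gives 1, φ = 1 ✓
  A1=0, A2=0, A3=1: formula gives 0, φ = 0 ✓
  A1=0, A2=1, A3=0: formula gives 1, φ = 1 ✓
  A1=0, A2=1, A3=1: formula gives 1, φ = 1 ✓
  A1=1, A2=0, A3=0: formula gives 1, φ = 1 ✓
  …and likewise for the remaining 3 rows.
All 8 rows match — the expression computes φ exactly.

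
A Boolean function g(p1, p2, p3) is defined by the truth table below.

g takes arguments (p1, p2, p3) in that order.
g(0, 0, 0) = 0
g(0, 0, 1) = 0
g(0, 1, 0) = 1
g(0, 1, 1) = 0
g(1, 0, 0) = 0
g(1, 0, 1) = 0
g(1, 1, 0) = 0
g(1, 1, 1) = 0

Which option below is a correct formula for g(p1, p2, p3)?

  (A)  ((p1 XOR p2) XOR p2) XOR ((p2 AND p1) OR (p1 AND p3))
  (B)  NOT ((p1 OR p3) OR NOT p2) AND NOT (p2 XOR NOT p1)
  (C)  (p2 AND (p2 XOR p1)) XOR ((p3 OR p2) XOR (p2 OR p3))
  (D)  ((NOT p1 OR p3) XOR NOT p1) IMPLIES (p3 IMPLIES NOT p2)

(A) fails at (0,1,0): the formula yields 0, g is 1.
(C) fails at (0,1,1): the formula yields 1, g is 0.
(D) fails at (0,0,0): the formula yields 1, g is 0.
That leaves (B). Evaluating it on every row reproduces the table of g exactly.

B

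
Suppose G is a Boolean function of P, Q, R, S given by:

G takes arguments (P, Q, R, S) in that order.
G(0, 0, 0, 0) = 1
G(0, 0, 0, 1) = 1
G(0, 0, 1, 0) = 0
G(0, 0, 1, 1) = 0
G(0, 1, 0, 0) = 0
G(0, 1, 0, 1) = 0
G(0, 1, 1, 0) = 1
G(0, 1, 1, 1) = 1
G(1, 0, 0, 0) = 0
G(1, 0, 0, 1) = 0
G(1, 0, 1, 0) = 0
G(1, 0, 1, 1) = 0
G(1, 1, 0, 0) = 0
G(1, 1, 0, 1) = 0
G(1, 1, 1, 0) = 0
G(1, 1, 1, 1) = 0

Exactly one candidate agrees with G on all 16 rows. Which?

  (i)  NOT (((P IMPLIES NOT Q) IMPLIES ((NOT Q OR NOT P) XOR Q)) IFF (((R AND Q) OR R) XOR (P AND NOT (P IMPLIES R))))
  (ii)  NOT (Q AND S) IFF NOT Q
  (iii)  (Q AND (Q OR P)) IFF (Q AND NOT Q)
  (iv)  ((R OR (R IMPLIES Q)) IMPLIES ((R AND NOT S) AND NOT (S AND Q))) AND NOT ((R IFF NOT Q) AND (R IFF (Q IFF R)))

i

(ii): at (0,0,1,0) it gives 1, but G = 0 — eliminated.
(iii): at (0,0,1,0) it gives 1, but G = 0 — eliminated.
(iv): at (0,0,0,0) it gives 0, but G = 1 — eliminated.
(i) is the remaining candidate, and it agrees with G on all 16 inputs.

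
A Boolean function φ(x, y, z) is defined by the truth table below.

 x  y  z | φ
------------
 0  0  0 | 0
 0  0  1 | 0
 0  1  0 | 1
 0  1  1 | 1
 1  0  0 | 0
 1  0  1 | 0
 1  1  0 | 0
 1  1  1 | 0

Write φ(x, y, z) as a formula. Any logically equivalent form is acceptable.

Collect the rows where φ=1 — (0,1,0), (0,1,1) — and write one minterm per row: ¬x·y·¬z, ¬x·y·z. Their union (logical OR) reproduces the table exactly.

φ(x, y, z) = ((¬x ∧ y) ∧ ¬z) ∨ ((¬x ∧ y) ∧ z)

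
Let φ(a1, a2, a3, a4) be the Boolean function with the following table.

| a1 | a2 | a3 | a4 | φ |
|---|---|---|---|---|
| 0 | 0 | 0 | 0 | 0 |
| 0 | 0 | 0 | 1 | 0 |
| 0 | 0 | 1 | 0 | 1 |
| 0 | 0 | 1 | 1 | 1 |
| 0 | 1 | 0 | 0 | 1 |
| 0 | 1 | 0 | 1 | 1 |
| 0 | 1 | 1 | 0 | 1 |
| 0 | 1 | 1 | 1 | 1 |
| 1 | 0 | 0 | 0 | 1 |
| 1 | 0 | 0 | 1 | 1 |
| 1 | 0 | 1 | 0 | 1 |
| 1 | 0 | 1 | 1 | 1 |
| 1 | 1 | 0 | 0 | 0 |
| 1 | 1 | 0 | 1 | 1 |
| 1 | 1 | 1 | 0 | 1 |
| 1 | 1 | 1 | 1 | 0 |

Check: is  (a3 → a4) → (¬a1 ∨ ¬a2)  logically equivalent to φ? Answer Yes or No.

No

Check the formula against φ row by row:
  a1=0, a2=0, a3=0, a4=0: formula gives 1, but φ = 0 ✗
A single disagreement suffices: at (0,0,0,0) they differ, so the formula does not compute φ.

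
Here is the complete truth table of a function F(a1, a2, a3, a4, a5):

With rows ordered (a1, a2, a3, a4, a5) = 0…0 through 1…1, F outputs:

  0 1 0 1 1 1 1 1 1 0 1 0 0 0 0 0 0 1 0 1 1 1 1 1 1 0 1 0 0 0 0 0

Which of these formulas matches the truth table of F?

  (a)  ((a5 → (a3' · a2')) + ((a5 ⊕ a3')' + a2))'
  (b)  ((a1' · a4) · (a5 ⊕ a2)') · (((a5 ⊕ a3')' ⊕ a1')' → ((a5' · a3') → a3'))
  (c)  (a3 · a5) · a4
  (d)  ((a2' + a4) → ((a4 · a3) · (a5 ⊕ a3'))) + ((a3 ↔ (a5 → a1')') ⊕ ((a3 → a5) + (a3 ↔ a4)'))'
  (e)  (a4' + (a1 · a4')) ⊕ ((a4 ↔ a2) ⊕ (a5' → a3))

(a) disagrees with F on (0,0,0,0,1) (formula → 0, table → 1); rule it out.
(b) disagrees with F on (0,0,0,0,1) (formula → 0, table → 1); rule it out.
(c) disagrees with F on (0,0,0,0,1) (formula → 0, table → 1); rule it out.
(d) disagrees with F on (0,0,0,0,0) (formula → 1, table → 0); rule it out.
(e) is the remaining candidate, and it agrees with F on all 32 inputs.

e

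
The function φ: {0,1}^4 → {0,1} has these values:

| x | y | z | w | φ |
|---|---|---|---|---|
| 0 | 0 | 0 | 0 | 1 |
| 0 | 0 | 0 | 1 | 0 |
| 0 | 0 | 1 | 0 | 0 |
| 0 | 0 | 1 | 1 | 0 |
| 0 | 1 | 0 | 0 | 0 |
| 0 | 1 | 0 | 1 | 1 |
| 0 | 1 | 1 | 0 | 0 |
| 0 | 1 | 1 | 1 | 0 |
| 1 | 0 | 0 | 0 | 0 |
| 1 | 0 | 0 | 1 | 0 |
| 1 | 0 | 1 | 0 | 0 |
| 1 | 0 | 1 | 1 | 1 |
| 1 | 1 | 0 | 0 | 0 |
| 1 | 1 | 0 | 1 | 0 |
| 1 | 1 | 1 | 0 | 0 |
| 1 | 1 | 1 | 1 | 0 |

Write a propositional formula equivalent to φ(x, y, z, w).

φ(x, y, z, w) = ((((NOT x AND NOT y) AND NOT z) AND NOT w) OR (((NOT x AND y) AND NOT z) AND w)) OR (((x AND NOT y) AND z) AND w)

The 1-rows are (0,0,0,0), (0,1,0,1), (1,0,1,1). Each contributes one minterm — ¬x·¬y·¬z·¬w; ¬x·y·¬z·w; x·¬y·z·w — and their disjunction is a sum-of-products form of φ.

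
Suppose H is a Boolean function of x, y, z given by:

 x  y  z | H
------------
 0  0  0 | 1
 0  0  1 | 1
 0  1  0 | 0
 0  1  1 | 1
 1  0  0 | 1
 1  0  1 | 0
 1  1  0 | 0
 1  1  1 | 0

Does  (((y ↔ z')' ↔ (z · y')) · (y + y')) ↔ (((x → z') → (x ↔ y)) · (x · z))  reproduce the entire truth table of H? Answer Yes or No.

Yes

Test each input against both H and the formula:
  x=0, y=0, z=0: formula gives 1, H = 1 ✓
  x=0, y=0, z=1: formula gives 1, H = 1 ✓
  x=0, y=1, z=0: formula gives 0, H = 0 ✓
  x=0, y=1, z=1: formula gives 1, H = 1 ✓
  x=1, y=0, z=0: formula gives 1, H = 1 ✓
  … (the remaining 3 rows also agree.)
All 8 rows match — the expression computes H exactly.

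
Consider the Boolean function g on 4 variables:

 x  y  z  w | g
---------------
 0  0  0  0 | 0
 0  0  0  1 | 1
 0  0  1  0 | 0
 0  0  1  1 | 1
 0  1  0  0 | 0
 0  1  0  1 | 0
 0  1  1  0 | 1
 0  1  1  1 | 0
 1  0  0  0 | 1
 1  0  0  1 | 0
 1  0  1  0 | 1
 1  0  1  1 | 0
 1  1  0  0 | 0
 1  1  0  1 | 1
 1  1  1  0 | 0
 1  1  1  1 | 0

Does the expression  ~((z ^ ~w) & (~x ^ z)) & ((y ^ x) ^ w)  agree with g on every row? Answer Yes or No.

Evaluate ~((z ^ ~w) & (~x ^ z)) & ((y ^ x) ^ w) on each row and compare to g:
  x=0, y=0, z=0, w=0: formula gives 0, g = 0 ✓
  x=0, y=0, z=0, w=1: formula gives 1, g = 1 ✓
  x=0, y=0, z=1, w=0: formula gives 0, g = 0 ✓
  x=0, y=0, z=1, w=1: formula gives 1, g = 1 ✓
  … (the remaining 12 rows also agree.)
No disagreement on any input; they are logically equivalent.

Yes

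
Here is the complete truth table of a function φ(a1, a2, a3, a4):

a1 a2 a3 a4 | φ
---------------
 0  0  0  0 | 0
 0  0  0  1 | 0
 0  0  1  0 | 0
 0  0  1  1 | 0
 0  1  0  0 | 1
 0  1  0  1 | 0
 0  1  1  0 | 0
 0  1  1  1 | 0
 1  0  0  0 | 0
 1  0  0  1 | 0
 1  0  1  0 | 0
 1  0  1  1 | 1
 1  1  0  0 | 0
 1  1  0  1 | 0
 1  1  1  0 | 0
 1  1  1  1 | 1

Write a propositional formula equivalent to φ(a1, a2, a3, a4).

Collect the rows where φ=1 — (0,1,0,0), (1,0,1,1), (1,1,1,1) — and write one minterm per row: ¬a1·a2·¬a3·¬a4, a1·¬a2·a3·a4, a1·a2·a3·a4. Their union (logical OR) reproduces the table exactly.

φ(a1, a2, a3, a4) = ((((NOT a1 AND a2) AND NOT a3) AND NOT a4) OR (((a1 AND NOT a2) AND a3) AND a4)) OR (((a1 AND a2) AND a3) AND a4)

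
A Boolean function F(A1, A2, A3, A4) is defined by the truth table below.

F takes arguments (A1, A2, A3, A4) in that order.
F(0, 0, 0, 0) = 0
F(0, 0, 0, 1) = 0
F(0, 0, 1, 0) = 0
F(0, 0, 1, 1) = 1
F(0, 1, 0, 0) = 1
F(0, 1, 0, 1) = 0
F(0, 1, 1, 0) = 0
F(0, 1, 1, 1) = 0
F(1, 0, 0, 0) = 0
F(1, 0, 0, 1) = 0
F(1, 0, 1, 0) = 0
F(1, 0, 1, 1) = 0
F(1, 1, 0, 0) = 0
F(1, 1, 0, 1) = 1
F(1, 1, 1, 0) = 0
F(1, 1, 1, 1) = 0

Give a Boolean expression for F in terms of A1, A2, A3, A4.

F(A1, A2, A3, A4) = ((((not A1 and not A2) and A3) and A4) or (((not A1 and A2) and not A3) and not A4)) or (((A1 and A2) and not A3) and A4)

F=1 on 3 inputs: (0,0,1,1), (0,1,0,0), (1,1,0,1). Reading each as a conjunction of literals (¬A1·¬A2·A3·A4, ¬A1·A2·¬A3·¬A4, A1·A2·¬A3·A4) and taking the OR gives the canonical DNF.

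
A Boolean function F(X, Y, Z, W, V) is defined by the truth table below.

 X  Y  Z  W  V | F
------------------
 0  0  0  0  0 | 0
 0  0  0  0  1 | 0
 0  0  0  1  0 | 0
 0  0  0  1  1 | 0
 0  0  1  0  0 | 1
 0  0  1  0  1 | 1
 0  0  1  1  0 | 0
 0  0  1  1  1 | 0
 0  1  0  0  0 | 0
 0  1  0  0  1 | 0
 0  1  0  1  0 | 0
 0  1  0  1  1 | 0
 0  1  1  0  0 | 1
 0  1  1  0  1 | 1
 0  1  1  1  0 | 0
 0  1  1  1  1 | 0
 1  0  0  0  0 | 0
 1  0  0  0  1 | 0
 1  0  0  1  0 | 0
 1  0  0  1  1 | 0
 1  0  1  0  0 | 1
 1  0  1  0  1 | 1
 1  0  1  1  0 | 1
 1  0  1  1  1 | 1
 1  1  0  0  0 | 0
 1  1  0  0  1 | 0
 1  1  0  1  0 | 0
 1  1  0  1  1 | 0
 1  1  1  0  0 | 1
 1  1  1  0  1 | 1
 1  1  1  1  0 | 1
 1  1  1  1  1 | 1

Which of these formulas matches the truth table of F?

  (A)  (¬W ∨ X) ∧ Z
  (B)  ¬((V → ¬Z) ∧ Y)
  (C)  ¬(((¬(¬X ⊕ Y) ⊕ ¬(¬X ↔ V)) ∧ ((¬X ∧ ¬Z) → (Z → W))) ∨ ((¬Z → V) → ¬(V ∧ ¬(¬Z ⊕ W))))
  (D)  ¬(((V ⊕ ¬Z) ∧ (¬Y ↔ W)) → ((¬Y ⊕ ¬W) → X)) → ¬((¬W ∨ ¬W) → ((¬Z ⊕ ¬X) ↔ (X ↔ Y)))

A

(B): at (0,0,0,0,0) it gives 1, but F = 0 — eliminated.
(C): at (0,0,0,1,1) it gives 1, but F = 0 — eliminated.
(D): at (0,0,0,0,0) it gives 1, but F = 0 — eliminated.
(A) is the remaining candidate, and it agrees with F on all 32 inputs.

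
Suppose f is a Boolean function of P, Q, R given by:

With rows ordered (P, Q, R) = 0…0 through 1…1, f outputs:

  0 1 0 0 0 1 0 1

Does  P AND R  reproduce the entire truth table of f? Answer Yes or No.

No

Check the formula against f row by row:
  P=0, Q=0, R=0: formula gives 0, f = 0 ✓
  P=0, Q=0, R=1: formula gives 0, but f = 1 ✗
Since they disagree at (0,0,1), the expression is not a correct formula for f.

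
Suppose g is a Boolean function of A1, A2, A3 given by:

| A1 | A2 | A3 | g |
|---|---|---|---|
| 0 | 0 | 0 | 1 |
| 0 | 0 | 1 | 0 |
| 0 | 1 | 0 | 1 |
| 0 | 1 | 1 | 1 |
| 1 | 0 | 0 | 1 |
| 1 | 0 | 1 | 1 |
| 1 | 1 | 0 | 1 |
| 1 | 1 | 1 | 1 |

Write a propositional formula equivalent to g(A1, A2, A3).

g(A1, A2, A3) = not ((not A1 and not A2) and A3)

g is 0 on exactly one input, (0,0,1), whose minterm is ¬A1·¬A2·A3. So g is the negation of that single conjunction.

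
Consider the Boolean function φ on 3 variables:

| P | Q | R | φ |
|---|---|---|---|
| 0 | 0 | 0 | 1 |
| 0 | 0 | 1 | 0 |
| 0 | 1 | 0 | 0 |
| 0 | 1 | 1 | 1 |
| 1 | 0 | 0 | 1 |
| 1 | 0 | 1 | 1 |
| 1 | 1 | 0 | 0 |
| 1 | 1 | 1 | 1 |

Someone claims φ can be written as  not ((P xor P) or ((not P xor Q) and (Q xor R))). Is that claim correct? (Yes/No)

Evaluate not ((P xor P) or ((not P xor Q) and (Q xor R))) on each row and compare to φ:
  P=0, Q=0, R=0: formula gives 1, φ = 1 ✓
  P=0, Q=0, R=1: formula gives 0, φ = 0 ✓
  P=0, Q=1, R=0: formula gives 1, but φ = 0 ✗
Since they disagree at (0,1,0), the expression is not a correct formula for φ.

No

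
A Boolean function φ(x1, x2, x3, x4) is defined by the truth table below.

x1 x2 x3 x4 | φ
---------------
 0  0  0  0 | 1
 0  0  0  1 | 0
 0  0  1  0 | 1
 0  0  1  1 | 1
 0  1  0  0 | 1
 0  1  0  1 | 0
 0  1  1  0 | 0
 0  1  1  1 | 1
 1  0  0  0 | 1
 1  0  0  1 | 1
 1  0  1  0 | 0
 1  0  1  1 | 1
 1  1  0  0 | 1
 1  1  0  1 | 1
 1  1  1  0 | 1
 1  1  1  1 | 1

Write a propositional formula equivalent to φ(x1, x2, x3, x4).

φ is 0 on only 4 rows — (0,0,0,1), (0,1,0,1), (0,1,1,0), (1,0,1,0). Writing each as a minterm (¬x1·¬x2·¬x3·x4, ¬x1·x2·¬x3·x4, ¬x1·x2·x3·¬x4, x1·¬x2·x3·¬x4) and OR-ing them characterizes exactly where φ=0, so φ is the negation of that disjunction.

φ(x1, x2, x3, x4) = ~((((((~x1 & ~x2) & ~x3) & x4) | (((~x1 & x2) & ~x3) & x4)) | (((~x1 & x2) & x3) & ~x4)) | (((x1 & ~x2) & x3) & ~x4))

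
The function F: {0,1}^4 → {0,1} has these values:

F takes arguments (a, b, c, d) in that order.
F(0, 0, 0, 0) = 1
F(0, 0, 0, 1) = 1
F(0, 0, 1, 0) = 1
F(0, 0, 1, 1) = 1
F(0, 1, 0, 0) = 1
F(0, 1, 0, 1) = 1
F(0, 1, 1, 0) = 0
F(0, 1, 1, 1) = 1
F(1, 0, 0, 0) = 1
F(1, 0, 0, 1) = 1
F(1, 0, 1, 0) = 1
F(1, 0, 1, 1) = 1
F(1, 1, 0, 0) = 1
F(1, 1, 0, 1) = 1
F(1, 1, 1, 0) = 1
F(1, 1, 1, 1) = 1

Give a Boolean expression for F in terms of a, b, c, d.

F(a, b, c, d) = ¬(((¬a ∧ b) ∧ c) ∧ ¬d)

Only row (0,1,1,0) gives 0. So F is 1 everywhere except there — the complement of the minterm ¬a·b·c·¬d.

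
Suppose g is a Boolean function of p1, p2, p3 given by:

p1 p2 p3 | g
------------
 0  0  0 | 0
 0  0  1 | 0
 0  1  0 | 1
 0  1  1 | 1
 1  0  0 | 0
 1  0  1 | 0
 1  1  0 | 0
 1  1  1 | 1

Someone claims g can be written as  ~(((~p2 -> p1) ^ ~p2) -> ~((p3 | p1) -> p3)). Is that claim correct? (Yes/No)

No

Test each input against both g and the formula:
  p1=0, p2=0, p3=0: formula gives 1, but g = 0 ✗
A single disagreement suffices: at (0,0,0) they differ, so the formula does not compute g.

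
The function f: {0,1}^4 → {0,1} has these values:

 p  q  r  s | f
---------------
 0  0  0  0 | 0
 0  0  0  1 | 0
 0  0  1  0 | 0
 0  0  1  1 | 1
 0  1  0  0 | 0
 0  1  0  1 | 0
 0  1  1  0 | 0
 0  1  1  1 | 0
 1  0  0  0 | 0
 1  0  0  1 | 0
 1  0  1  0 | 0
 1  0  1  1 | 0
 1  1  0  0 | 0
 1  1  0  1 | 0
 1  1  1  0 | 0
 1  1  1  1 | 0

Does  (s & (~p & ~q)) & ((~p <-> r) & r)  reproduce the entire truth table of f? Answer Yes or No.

Check the formula against f row by row:
  p=0, q=0, r=0, s=0: formula gives 0, f = 0 ✓
  p=0, q=0, r=0, s=1: formula gives 0, f = 0 ✓
  p=0, q=0, r=1, s=0: formula gives 0, f = 0 ✓
  p=0, q=0, r=1, s=1: formula gives 1, f = 1 ✓
  …and likewise for the remaining 12 rows.
No disagreement on any input; they are logically equivalent.

Yes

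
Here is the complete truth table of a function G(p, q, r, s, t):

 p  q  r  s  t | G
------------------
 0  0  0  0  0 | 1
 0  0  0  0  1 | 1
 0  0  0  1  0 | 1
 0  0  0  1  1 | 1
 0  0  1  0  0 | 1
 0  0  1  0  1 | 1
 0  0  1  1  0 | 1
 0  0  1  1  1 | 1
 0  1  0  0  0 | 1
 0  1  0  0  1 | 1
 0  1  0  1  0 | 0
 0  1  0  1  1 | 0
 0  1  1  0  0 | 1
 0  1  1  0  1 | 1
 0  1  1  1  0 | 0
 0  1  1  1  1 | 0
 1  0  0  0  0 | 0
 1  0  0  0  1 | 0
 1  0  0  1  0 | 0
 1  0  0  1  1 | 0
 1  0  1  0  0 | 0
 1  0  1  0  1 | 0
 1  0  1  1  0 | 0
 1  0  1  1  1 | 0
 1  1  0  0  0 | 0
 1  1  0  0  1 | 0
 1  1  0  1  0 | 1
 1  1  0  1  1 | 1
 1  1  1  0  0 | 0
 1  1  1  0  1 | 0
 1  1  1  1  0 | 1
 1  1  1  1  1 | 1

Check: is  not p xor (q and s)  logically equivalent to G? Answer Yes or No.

Yes

Test each input against both G and the formula:
  p=0, q=0, r=0, s=0, t=0: formula gives 1, G = 1 ✓
  p=0, q=0, r=0, s=0, t=1: formula gives 1, G = 1 ✓
  p=0, q=0, r=0, s=1, t=0: formula gives 1, G = 1 ✓
  p=0, q=0, r=0, s=1, t=1: formula gives 1, G = 1 ✓
  …and likewise for the remaining 28 rows.
Every row agrees, so the formula is equivalent.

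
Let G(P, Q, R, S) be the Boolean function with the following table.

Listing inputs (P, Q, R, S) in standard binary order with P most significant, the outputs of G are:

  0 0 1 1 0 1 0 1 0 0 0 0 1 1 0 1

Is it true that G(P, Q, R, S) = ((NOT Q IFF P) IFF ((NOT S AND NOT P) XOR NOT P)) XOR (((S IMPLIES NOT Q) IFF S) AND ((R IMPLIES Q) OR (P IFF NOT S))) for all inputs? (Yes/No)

No

Check the formula against G row by row:
  P=0, Q=0, R=0, S=0: formula gives 1, but G = 0 ✗
Since they disagree at (0,0,0,0), the expression is not a correct formula for G.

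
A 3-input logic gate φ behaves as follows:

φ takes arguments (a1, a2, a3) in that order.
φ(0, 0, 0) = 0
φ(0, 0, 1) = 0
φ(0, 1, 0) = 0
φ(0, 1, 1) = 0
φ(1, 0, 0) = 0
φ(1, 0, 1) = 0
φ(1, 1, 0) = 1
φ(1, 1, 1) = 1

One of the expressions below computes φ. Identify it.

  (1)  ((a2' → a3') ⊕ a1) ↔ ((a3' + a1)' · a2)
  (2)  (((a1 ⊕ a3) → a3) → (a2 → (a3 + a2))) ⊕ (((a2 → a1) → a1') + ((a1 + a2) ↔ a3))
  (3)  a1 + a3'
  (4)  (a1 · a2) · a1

4

(1): at (0,0,1) it gives 1, but φ = 0 — eliminated.
(2): at (1,0,0) it gives 1, but φ = 0 — eliminated.
(3): at (0,0,0) it gives 1, but φ = 0 — eliminated.
(4) is the remaining candidate, and it agrees with φ on all 8 inputs.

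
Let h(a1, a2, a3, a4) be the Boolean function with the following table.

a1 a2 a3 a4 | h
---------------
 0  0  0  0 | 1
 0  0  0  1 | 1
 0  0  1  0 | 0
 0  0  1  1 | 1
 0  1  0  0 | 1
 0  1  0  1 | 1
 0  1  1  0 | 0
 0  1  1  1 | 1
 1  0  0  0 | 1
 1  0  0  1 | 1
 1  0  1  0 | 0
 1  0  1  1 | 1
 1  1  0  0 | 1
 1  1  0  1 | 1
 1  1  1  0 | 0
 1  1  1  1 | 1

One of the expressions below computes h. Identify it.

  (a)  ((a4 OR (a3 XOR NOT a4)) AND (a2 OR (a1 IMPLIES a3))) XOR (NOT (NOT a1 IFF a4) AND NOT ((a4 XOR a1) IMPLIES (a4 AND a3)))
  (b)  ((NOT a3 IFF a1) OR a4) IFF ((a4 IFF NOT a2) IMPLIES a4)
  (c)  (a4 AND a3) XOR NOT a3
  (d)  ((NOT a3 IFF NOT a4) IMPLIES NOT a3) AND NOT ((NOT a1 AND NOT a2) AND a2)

c

(a) fails at (1,0,0,0): the formula yields 0, h is 1.
(b) fails at (0,0,0,0): the formula yields 0, h is 1.
(d) fails at (0,0,1,0): the formula yields 1, h is 0.
That leaves (c). Evaluating it on every row reproduces the table of h exactly.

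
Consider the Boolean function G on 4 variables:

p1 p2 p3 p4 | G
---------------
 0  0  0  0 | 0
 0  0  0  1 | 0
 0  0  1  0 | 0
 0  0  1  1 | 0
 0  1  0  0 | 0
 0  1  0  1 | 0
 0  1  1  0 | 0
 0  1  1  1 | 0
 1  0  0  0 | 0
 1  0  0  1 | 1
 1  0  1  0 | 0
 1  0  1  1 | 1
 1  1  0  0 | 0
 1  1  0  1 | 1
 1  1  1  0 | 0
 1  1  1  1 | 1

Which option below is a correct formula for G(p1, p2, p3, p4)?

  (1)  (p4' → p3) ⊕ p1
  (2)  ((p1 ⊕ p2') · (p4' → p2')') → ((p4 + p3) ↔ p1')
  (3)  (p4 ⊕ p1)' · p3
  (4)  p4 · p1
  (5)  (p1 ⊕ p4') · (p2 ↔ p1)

(1): at (0,0,0,1) it gives 1, but G = 0 — eliminated.
(2): at (0,0,0,0) it gives 1, but G = 0 — eliminated.
(3): at (0,0,1,0) it gives 1, but G = 0 — eliminated.
(5): at (0,0,0,0) it gives 1, but G = 0 — eliminated.
(4) is the remaining candidate, and it agrees with G on all 16 inputs.

4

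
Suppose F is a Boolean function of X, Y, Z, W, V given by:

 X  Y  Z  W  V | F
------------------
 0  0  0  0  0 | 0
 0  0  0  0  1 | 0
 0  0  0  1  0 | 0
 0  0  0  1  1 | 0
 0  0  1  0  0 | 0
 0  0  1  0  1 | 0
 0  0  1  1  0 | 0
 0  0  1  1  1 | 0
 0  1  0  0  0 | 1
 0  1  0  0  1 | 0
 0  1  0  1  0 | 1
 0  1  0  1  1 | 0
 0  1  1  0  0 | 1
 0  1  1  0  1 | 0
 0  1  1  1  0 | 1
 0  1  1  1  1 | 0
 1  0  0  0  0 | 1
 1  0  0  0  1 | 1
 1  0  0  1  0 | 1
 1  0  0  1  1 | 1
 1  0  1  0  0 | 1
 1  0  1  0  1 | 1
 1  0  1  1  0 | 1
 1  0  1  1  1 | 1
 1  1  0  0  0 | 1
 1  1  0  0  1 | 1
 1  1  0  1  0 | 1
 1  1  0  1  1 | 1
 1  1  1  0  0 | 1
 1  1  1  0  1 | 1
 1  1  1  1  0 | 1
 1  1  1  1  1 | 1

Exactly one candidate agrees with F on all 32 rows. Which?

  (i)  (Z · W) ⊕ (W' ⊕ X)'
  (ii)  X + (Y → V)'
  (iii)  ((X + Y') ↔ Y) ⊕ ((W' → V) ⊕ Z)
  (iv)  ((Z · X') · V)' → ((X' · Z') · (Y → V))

ii

(i) fails at (0,0,0,1,0): the formula yields 1, F is 0.
(iii) fails at (0,0,0,0,1): the formula yields 1, F is 0.
(iv) fails at (0,0,0,0,0): the formula yields 1, F is 0.
That leaves (ii). Evaluating it on every row reproduces the table of F exactly.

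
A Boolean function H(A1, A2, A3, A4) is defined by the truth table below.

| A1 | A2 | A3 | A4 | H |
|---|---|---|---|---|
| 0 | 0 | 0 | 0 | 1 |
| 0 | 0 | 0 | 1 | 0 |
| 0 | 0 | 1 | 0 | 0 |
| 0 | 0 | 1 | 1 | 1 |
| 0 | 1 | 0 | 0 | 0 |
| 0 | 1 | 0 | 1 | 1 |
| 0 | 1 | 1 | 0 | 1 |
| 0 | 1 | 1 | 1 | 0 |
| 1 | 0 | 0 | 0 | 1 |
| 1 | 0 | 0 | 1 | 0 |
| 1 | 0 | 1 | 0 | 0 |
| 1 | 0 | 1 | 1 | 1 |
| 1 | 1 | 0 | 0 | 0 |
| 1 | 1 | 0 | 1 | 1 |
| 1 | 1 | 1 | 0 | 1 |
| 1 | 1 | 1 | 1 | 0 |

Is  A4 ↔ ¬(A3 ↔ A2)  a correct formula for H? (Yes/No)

Check the formula against H row by row:
  A1=0, A2=0, A3=0, A4=0: formula gives 1, H = 1 ✓
  A1=0, A2=0, A3=0, A4=1: formula gives 0, H = 0 ✓
  A1=0, A2=0, A3=1, A4=0: formula gives 0, H = 0 ✓
  A1=0, A2=0, A3=1, A4=1: formula gives 1, H = 1 ✓
  …and likewise for the remaining 12 rows.
Every row agrees, so the formula is equivalent.

Yes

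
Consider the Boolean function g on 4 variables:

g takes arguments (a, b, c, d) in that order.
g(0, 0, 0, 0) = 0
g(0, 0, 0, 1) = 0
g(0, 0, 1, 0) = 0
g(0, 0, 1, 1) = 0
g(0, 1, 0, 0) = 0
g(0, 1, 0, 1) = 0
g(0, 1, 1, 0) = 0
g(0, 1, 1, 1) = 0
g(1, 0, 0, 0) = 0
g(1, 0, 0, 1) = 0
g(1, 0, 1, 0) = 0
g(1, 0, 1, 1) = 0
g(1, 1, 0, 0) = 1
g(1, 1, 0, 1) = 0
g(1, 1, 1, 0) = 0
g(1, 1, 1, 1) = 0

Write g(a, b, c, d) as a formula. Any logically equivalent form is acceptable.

g(a, b, c, d) = ((a ∧ b) ∧ ¬c) ∧ ¬d

g is 1 on exactly one input, (1,1,0,0), whose minterm is a·b·¬c·¬d. So g is just that conjunction.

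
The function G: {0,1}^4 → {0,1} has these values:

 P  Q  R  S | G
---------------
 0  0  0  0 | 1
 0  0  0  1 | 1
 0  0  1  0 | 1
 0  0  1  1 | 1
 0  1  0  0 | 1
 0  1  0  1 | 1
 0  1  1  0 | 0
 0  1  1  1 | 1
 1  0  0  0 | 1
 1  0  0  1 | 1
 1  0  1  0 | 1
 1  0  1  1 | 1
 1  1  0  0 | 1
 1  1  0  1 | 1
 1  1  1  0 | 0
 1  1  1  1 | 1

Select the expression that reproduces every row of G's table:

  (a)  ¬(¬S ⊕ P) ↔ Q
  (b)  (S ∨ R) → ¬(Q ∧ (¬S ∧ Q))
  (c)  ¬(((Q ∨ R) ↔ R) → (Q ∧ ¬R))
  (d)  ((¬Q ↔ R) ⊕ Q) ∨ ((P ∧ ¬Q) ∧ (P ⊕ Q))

(a): at (0,0,0,1) it gives 0, but G = 1 — eliminated.
(c): at (0,1,0,0) it gives 0, but G = 1 — eliminated.
(d): at (0,0,0,0) it gives 0, but G = 1 — eliminated.
(b) is the remaining candidate, and it agrees with G on all 16 inputs.

b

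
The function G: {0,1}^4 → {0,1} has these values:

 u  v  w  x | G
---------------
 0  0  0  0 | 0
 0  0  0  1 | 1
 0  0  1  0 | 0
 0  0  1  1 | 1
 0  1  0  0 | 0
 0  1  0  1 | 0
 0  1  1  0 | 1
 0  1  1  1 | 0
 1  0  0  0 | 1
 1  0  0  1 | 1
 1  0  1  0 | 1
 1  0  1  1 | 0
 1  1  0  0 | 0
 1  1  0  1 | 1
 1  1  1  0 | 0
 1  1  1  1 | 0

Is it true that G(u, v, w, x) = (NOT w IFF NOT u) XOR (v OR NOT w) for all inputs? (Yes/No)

Check the formula against G row by row:
  u=0, v=0, w=0, x=0: formula gives 0, G = 0 ✓
  u=0, v=0, w=0, x=1: formula gives 0, but G = 1 ✗
Since they disagree at (0,0,0,1), the expression is not a correct formula for G.

No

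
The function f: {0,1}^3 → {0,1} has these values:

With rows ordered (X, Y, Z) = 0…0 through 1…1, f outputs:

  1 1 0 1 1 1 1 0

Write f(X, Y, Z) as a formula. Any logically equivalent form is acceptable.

f(X, Y, Z) = NOT (((NOT X AND Y) AND NOT Z) OR ((X AND Y) AND Z))

The 0-rows are (0,1,0), (1,1,1). Take each as a conjunction (¬X·Y·¬Z, X·Y·Z), form their disjunction, and complement — that gives a formula that is 1 everywhere f is.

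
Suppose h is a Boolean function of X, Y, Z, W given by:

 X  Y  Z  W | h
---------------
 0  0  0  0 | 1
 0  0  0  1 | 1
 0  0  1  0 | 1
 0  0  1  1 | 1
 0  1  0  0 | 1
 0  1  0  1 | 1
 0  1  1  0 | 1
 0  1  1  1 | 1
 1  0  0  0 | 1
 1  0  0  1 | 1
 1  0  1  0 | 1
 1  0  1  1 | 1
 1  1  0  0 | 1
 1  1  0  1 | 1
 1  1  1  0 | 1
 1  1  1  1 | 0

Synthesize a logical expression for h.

h(X, Y, Z, W) = NOT (((X AND Y) AND Z) AND W)

The output is 0 only when every input is 1 — NAND of all inputs.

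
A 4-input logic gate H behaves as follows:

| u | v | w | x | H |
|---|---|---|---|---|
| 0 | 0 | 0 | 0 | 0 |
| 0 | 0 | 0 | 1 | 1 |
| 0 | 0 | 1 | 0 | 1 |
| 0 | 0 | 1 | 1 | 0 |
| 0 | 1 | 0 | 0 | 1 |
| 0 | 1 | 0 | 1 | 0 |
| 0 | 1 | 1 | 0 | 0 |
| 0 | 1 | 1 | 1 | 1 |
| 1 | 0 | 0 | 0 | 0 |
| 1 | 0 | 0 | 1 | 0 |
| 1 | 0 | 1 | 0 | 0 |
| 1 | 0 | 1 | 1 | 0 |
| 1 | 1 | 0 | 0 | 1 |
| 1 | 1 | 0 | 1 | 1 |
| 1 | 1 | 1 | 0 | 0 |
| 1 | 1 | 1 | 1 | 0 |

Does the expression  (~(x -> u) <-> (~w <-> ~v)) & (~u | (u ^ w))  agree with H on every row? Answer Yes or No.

Evaluate (~(x -> u) <-> (~w <-> ~v)) & (~u | (u ^ w)) on each row and compare to H:
  u=0, v=0, w=0, x=0: formula gives 0, H = 0 ✓
  u=0, v=0, w=0, x=1: formula gives 1, H = 1 ✓
  u=0, v=0, w=1, x=0: formula gives 1, H = 1 ✓
  u=0, v=0, w=1, x=1: formula gives 0, H = 0 ✓
  …and likewise for the remaining 12 rows.
No disagreement on any input; they are logically equivalent.

Yes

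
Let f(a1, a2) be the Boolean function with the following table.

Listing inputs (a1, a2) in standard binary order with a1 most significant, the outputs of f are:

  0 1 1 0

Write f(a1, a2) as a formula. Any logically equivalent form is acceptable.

The 1-rows are (0,1), (1,0). Each contributes one minterm — ¬a1·a2; a1·¬a2 — and their disjunction is a sum-of-products form of f.

f(a1, a2) = (¬a1 ∧ a2) ∨ (a1 ∧ ¬a2)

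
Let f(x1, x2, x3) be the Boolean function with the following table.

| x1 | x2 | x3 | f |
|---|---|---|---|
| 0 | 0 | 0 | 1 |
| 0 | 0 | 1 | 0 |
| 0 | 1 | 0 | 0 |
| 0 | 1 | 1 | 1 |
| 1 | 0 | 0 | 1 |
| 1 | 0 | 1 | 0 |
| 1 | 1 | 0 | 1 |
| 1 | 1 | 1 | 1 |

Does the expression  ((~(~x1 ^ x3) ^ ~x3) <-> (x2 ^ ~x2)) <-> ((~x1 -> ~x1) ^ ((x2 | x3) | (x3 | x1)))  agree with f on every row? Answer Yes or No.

Test each input against both f and the formula:
  x1=0, x2=0, x3=0: formula gives 1, f = 1 ✓
  x1=0, x2=0, x3=1: formula gives 0, f = 0 ✓
  x1=0, x2=1, x3=0: formula gives 0, f = 0 ✓
  x1=0, x2=1, x3=1: formula gives 0, but f = 1 ✗
A single disagreement suffices: at (0,1,1) they differ, so the formula does not compute f.

No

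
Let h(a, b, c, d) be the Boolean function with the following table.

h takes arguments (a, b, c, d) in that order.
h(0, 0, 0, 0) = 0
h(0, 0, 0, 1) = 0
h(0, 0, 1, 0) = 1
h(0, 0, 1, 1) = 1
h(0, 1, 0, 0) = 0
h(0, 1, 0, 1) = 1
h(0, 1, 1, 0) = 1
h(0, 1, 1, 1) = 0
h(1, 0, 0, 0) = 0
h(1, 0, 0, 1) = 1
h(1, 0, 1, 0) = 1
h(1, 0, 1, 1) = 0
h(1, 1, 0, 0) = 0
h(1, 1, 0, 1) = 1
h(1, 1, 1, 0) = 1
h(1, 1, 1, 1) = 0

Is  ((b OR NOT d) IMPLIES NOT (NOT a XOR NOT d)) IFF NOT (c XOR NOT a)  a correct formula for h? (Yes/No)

Check the formula against h row by row:
  a=0, b=0, c=0, d=0: formula gives 0, h = 0 ✓
  a=0, b=0, c=0, d=1: formula gives 0, h = 0 ✓
  a=0, b=0, c=1, d=0: formula gives 1, h = 1 ✓
  a=0, b=0, c=1, d=1: formula gives 1, h = 1 ✓
  … (the remaining 12 rows also agree.)
Every row agrees, so the formula is equivalent.

Yes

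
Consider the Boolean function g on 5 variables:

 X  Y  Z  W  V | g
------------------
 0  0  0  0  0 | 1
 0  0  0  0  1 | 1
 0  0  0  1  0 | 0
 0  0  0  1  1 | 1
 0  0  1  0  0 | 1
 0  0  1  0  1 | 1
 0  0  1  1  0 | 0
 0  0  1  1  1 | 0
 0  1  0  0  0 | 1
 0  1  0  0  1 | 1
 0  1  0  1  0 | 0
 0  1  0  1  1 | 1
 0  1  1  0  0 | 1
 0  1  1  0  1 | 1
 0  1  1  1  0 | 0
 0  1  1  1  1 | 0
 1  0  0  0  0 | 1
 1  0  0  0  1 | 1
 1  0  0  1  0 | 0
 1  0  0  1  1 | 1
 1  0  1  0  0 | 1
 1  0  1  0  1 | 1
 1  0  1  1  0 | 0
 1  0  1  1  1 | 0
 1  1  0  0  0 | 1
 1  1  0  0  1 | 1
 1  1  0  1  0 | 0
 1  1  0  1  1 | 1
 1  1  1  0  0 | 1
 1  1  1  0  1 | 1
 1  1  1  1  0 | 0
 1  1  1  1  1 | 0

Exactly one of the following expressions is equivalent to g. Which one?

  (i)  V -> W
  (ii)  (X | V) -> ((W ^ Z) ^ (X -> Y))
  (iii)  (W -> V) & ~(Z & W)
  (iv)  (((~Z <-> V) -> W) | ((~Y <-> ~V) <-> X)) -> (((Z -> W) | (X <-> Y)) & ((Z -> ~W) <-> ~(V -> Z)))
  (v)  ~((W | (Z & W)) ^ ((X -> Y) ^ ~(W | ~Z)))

(i) fails at (0,0,0,0,1): the formula yields 0, g is 1.
(ii) fails at (0,0,0,1,0): the formula yields 1, g is 0.
(iv) fails at (0,0,0,0,0): the formula yields 0, g is 1.
(v) fails at (0,0,0,0,0): the formula yields 0, g is 1.
That leaves (iii). Evaluating it on every row reproduces the table of g exactly.

iii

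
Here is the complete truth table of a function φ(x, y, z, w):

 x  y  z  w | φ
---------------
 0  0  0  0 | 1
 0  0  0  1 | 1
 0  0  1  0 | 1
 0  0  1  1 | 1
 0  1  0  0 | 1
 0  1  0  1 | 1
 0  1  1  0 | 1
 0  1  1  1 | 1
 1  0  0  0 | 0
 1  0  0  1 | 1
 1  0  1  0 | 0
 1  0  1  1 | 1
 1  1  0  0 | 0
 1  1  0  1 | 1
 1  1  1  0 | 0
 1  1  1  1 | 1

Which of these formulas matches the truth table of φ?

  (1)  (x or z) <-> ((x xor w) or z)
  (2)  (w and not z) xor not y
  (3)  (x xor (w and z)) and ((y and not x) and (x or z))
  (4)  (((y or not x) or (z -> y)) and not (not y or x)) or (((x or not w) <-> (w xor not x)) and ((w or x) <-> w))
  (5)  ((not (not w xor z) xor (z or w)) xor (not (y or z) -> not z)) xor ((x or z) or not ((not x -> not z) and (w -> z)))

(1) fails at (0,0,0,1): the formula yields 0, φ is 1.
(2) fails at (0,0,0,1): the formula yields 0, φ is 1.
(3) fails at (0,0,0,0): the formula yields 0, φ is 1.
(5) fails at (0,0,0,1): the formula yields 0, φ is 1.
(4) is the remaining candidate, and it agrees with φ on all 16 inputs.

4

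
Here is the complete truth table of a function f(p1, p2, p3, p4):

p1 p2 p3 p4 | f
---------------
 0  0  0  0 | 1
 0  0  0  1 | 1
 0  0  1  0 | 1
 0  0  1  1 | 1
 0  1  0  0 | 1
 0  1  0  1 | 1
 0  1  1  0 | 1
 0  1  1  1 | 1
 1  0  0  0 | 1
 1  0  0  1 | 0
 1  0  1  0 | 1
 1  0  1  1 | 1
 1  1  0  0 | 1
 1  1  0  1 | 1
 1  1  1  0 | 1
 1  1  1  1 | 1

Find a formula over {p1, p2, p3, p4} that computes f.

Only row (1,0,0,1) gives 0. So f is 1 everywhere except there — the complement of the minterm p1·¬p2·¬p3·p4.

f(p1, p2, p3, p4) = not (((p1 and not p2) and not p3) and p4)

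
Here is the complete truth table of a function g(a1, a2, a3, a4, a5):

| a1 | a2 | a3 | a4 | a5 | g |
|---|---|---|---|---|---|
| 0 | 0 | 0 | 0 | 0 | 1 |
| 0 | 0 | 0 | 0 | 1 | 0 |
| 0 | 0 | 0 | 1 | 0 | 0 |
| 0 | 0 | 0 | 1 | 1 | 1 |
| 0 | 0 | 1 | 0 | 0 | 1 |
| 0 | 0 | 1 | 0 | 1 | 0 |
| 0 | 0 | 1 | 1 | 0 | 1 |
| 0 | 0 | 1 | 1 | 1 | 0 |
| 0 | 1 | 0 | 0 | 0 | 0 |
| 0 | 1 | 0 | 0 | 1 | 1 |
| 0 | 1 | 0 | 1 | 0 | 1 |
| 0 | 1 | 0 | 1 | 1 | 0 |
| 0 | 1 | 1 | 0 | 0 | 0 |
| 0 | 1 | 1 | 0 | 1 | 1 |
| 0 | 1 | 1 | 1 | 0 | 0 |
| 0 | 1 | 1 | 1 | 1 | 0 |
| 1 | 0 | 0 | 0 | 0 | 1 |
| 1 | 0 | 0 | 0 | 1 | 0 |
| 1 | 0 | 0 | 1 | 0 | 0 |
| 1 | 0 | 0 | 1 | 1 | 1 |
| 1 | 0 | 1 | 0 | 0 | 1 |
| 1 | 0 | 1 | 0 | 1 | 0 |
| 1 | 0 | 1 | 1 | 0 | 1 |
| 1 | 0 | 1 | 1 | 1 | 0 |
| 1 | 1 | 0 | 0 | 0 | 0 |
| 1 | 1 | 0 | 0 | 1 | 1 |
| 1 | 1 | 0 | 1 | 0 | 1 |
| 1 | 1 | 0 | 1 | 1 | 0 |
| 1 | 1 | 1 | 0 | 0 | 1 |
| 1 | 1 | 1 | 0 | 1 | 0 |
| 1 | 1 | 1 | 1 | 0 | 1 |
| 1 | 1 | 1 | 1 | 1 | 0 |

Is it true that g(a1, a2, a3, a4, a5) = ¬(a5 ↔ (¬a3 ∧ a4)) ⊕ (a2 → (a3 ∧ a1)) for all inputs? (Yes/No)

Test each input against both g and the formula:
  a1=0, a2=0, a3=0, a4=0, a5=0: formula gives 1, g = 1 ✓
  a1=0, a2=0, a3=0, a4=0, a5=1: formula gives 0, g = 0 ✓
  a1=0, a2=0, a3=0, a4=1, a5=0: formula gives 0, g = 0 ✓
  a1=0, a2=0, a3=0, a4=1, a5=1: formula gives 1, g = 1 ✓
  …
  a1=0, a2=1, a3=1, a4=1, a5=1: formula gives 1, but g = 0 ✗
A single disagreement suffices: at (0,1,1,1,1) they differ, so the formula does not compute g.

No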